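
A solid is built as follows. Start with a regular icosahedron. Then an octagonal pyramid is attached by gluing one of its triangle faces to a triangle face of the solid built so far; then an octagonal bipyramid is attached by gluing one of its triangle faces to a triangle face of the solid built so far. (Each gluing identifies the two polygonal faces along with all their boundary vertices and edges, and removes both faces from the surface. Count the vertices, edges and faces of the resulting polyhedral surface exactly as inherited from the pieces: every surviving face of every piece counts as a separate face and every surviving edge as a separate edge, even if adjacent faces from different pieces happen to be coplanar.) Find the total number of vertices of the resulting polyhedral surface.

A regular icosahedron: V=12, E=30, F=20.
Attach an octagonal pyramid (V=9, E=16, F=9) along a 3-gon: merge 3 vertices and 3 edges, delete both glued faces → V=18, E=43, F=27.
Attach an octagonal bipyramid (V=10, E=24, F=16) along a 3-gon: merge 3 vertices and 3 edges, delete both glued faces → V=25, E=64, F=41.
Check: V − E + F = 25 − 64 + 41 = 2.

25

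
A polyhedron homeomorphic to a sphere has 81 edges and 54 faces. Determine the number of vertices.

29

Here V − E + F = 2.
V = 2 + E − F = 2 + 81 − 54 = 29.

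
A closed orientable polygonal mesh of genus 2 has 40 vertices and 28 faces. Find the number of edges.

For a closed orientable surface of genus 2, χ = 2 − 2·2 = -2.
E = V + F − (-2) = 40 + 28 − (-2) = 70.

70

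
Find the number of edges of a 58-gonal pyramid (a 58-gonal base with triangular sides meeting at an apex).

A pyramid on an n-gon base has one n-gon and n triangles: V = 58 + 1 = 59, E = 2·58 = 116, F = 58 + 1 = 59.
Check: V − E + F = 59 − 116 + 59 = 2.

116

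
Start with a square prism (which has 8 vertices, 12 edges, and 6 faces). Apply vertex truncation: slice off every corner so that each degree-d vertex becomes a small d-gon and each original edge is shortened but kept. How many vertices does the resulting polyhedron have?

24

Truncation replaces each original edge-end by a new vertex, so V′ = 2E = 24.
Each original edge survives, and each old vertex of degree d contributes d new edges; summing degrees gives Σd = 2E, so E′ = E + 2E = 3E = 36.
Each original face survives and each original vertex becomes one new face: F′ = F + V = 14.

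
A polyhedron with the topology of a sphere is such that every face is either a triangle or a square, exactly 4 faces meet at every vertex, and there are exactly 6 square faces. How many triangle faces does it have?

8

Let x be the number of triangles; then F = 6 + x.
Edge–face incidences: 2E = 4·6 + 3·x = 24 + 3x.
Every vertex has degree 4, so 4V = 2E.
Euler: V − E + F = 2 ⇒ (2E)/4 − E + (6 + x) = 2.
Multiply by 8: 2·(2E) − 4·(2E) + 8·(6 + x) = 16, i.e. 48 + 8x − 2·(24 + 3x) = 16.
Collecting terms: 2x = 16, so x = 8.
Then 2E = 24 + 3·8 = 48, so E = 24, V = 2E/4 = 12, F = 6 + 8 = 14.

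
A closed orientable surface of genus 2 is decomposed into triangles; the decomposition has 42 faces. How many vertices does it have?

χ = 2 − 2·2 = -2, and every face is a triangle so 3F = 2E.
E = 3·42/2 = 63. Then V = -2 + E − F = -2 + 63 − 42 = 19.

19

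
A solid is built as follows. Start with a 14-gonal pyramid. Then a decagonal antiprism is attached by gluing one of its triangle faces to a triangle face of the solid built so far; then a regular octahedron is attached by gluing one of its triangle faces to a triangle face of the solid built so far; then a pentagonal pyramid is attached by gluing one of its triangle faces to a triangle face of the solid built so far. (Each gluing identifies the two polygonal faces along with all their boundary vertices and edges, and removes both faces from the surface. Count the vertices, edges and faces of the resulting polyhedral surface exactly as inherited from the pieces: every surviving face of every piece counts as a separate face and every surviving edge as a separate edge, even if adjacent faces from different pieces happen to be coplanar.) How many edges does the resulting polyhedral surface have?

A 14-gonal pyramid: V=15, E=28, F=15.
Attach a decagonal antiprism (V=20, E=40, F=22) along a 3-gon: merge 3 vertices and 3 edges, delete both glued faces → V=32, E=65, F=35.
Attach a regular octahedron (V=6, E=12, F=8) along a 3-gon: merge 3 vertices and 3 edges, delete both glued faces → V=35, E=74, F=41.
Attach a pentagonal pyramid (V=6, E=10, F=6) along a 3-gon: merge 3 vertices and 3 edges, delete both glued faces → V=38, E=81, F=45.
Check: V − E + F = 38 − 81 + 45 = 2.

81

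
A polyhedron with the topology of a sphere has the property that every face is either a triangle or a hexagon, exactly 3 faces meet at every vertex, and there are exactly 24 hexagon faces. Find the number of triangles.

Let x be the number of triangles; then F = 24 + x.
Edge–face incidences: 2E = 6·24 + 3·x = 144 + 3x.
Every vertex has degree 3, so 3V = 2E.
Euler: V − E + F = 2 ⇒ (2E)/3 − E + (24 + x) = 2.
Multiply by 6: 2·(2E) − 3·(2E) + 6·(24 + x) = 12, i.e. 144 + 6x − (144 + 3x) = 12.
Collecting terms: 3x = 12, so x = 4.
Then 2E = 144 + 3·4 = 156, so E = 78, V = 2E/3 = 52, F = 24 + 4 = 28.

4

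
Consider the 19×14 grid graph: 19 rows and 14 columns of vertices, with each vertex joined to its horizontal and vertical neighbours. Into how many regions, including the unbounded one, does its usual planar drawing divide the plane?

235

The grid has V = 19·14 = 266 vertices and E = 19·13 + 14·18 = 499 edges.
F = 2 − V + E = 2 − 266 + 499 = 235.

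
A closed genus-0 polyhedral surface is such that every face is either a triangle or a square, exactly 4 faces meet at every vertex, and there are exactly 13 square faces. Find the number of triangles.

Let x be the number of triangles; then F = 13 + x.
Edge–face incidences: 2E = 4·13 + 3·x = 52 + 3x.
Every vertex has degree 4, so 4V = 2E.
Euler: V − E + F = 2 ⇒ (2E)/4 − E + (13 + x) = 2.
Multiply by 8: 2·(2E) − 4·(2E) + 8·(13 + x) = 16, i.e. 104 + 8x − 2·(52 + 3x) = 16.
Collecting terms: 2x = 16, so x = 8.
Then 2E = 52 + 3·8 = 76, so E = 38, V = 2E/4 = 19, F = 13 + 8 = 21.

8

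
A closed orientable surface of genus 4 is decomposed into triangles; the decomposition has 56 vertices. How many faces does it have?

124

χ = 2 − 2·4 = -6, and every face is a triangle so 3F = 2E.
V − E + F = -6 with E = 3F/2 gives 56 − (3/2 − 1)·F = -6, so F = 124 and E = 186.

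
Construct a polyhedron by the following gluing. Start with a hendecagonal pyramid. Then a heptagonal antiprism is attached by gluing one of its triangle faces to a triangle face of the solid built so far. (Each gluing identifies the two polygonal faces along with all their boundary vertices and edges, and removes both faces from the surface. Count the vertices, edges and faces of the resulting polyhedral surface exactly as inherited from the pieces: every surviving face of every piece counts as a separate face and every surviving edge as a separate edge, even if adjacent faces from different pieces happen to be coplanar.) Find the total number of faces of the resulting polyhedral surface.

A hendecagonal pyramid: V=12, E=22, F=12.
Attach a heptagonal antiprism (V=14, E=28, F=16) along a 3-gon: merge 3 vertices and 3 edges, delete both glued faces → V=23, E=47, F=26.
Check: V − E + F = 23 − 47 + 26 = 2.

26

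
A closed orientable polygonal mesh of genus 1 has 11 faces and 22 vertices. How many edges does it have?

For a closed orientable surface of genus 1, χ = 2 − 2·1 = 0.
E = V + F − (0) = 22 + 11 − (0) = 33.

33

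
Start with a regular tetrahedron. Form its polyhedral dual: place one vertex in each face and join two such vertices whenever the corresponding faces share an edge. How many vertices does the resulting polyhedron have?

The base solid has V = 4, E = 6, F = 4.
The dual swaps V and F and preserves E: V′ = F = 4, E′ = E = 6, F′ = V = 4.

4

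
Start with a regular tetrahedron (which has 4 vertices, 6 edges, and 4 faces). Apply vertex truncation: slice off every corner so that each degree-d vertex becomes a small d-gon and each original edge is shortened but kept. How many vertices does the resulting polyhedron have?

12

Truncation replaces each original edge-end by a new vertex, so V′ = 2E = 12.
Each original edge survives, and each old vertex of degree d contributes d new edges; summing degrees gives Σd = 2E, so E′ = E + 2E = 3E = 18.
Each original face survives and each original vertex becomes one new face: F′ = F + V = 8.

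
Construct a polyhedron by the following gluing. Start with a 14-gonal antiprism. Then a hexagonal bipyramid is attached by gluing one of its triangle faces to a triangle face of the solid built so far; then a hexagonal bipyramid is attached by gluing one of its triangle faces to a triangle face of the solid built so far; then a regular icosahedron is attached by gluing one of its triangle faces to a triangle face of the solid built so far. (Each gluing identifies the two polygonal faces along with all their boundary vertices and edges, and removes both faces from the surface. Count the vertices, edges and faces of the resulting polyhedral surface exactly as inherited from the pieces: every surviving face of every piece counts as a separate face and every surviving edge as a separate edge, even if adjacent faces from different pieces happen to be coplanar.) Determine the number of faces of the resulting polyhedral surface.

68

A 14-gonal antiprism: V=28, E=56, F=30.
Attach a hexagonal bipyramid (V=8, E=18, F=12) along a 3-gon: merge 3 vertices and 3 edges, delete both glued faces → V=33, E=71, F=40.
Attach a hexagonal bipyramid (V=8, E=18, F=12) along a 3-gon: merge 3 vertices and 3 edges, delete both glued faces → V=38, E=86, F=50.
Attach a regular icosahedron (V=12, E=30, F=20) along a 3-gon: merge 3 vertices and 3 edges, delete both glued faces → V=47, E=113, F=68.
Check: V − E + F = 47 − 113 + 68 = 2.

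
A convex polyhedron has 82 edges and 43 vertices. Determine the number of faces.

Here V − E + F = 2.
F = 2 − V + E = 2 − 43 + 82 = 41.

41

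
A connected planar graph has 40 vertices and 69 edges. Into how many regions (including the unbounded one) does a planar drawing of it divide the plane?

Euler's formula for a connected plane graph: V − E + F = 2, so F = 2 − 40 + 69 = 31.

31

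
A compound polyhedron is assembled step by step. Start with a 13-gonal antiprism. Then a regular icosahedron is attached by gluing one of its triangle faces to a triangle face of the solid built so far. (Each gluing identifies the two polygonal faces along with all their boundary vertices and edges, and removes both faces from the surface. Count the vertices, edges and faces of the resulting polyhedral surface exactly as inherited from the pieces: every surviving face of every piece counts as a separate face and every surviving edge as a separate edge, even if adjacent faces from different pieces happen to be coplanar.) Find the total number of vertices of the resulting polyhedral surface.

35

A 13-gonal antiprism: V=26, E=52, F=28.
Attach a regular icosahedron (V=12, E=30, F=20) along a 3-gon: merge 3 vertices and 3 edges, delete both glued faces → V=35, E=79, F=46.
Check: V − E + F = 35 − 79 + 46 = 2.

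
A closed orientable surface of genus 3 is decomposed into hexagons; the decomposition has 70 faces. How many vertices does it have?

136

χ = 2 − 2·3 = -4, and every face is a hexagon so 6F = 2E.
E = 6·70/2 = 210. Then V = -4 + E − F = -4 + 210 − 70 = 136.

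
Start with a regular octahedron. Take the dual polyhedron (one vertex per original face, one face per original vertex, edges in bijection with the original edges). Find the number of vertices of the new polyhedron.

8

The base solid has V = 6, E = 12, F = 8.
The dual swaps V and F and preserves E: V′ = F = 8, E′ = E = 12, F′ = V = 6.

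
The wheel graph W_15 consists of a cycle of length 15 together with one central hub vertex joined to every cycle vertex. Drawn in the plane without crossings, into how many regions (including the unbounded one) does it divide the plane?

W_15 has V = 15 + 1 = 16 vertices and E = 2·15 = 30 edges.
By Euler's formula F = 2 − V + E = 2 − 16 + 30 = 16.

16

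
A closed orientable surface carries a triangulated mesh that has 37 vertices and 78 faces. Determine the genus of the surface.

Every face is a triangle, so 2E = 3·78 = 234, giving E = 117.
χ = V − E + F = 37 − 117 + 78 = -2.
For a closed orientable surface χ = 2 − 2g, so g = (2 − (-2))/2 = 2.

2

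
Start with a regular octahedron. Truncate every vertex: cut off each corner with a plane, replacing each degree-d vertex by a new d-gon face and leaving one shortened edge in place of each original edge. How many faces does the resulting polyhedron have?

The base solid has V = 6, E = 12, F = 8.
Truncation replaces each original edge-end by a new vertex, so V′ = 2E = 24.
Each original edge survives, and each old vertex of degree d contributes d new edges; summing degrees gives Σd = 2E, so E′ = E + 2E = 3E = 36.
Each original face survives and each original vertex becomes one new face: F′ = F + V = 14.

14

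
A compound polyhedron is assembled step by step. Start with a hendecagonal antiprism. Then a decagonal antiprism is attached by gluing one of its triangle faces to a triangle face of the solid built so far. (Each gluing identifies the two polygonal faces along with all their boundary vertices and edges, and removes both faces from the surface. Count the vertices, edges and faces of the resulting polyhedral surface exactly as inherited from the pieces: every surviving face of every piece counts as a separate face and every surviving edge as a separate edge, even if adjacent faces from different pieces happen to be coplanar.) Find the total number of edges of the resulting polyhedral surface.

A hendecagonal antiprism: V=22, E=44, F=24.
Attach a decagonal antiprism (V=20, E=40, F=22) along a 3-gon: merge 3 vertices and 3 edges, delete both glued faces → V=39, E=81, F=44.
Check: V − E + F = 39 − 81 + 44 = 2.

81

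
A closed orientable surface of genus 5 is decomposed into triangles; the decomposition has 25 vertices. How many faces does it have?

χ = 2 − 2·5 = -8, and every face is a triangle so 3F = 2E.
V − E + F = -8 with E = 3F/2 gives 25 − (3/2 − 1)·F = -8, so F = 66 and E = 99.

66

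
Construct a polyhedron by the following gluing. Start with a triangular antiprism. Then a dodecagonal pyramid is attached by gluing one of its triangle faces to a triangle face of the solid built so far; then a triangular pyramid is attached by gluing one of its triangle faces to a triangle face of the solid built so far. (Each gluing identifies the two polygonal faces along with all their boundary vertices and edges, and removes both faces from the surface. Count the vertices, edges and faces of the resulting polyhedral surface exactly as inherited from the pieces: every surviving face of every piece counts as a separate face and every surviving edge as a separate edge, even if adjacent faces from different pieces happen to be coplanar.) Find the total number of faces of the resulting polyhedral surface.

21

A triangular antiprism: V=6, E=12, F=8.
Attach a dodecagonal pyramid (V=13, E=24, F=13) along a 3-gon: merge 3 vertices and 3 edges, delete both glued faces → V=16, E=33, F=19.
Attach a triangular pyramid (V=4, E=6, F=4) along a 3-gon: merge 3 vertices and 3 edges, delete both glued faces → V=17, E=36, F=21.
Check: V − E + F = 17 − 36 + 21 = 2.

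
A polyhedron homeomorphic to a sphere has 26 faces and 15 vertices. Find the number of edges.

39

Here V − E + F = 2.
E = V + F − (2) = 15 + 26 − (2) = 39.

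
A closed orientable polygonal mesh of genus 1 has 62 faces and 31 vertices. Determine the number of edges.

For a closed orientable surface of genus 1, χ = 2 − 2·1 = 0.
E = V + F − (0) = 31 + 62 − (0) = 93.

93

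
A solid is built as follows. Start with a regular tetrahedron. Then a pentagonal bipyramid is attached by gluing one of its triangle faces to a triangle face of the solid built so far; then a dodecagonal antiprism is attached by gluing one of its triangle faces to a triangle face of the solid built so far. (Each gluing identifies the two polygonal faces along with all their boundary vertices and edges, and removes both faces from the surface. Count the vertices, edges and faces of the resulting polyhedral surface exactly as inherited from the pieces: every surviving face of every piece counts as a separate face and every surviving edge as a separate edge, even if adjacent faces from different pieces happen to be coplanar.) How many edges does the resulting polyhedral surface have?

A regular tetrahedron: V=4, E=6, F=4.
Attach a pentagonal bipyramid (V=7, E=15, F=10) along a 3-gon: merge 3 vertices and 3 edges, delete both glued faces → V=8, E=18, F=12.
Attach a dodecagonal antiprism (V=24, E=48, F=26) along a 3-gon: merge 3 vertices and 3 edges, delete both glued faces → V=29, E=63, F=36.
Check: V − E + F = 29 − 63 + 36 = 2.

63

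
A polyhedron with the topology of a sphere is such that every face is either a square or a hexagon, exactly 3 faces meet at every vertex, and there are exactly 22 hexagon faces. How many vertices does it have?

52

Let x be the number of squares; then F = 22 + x.
Edge–face incidences: 2E = 6·22 + 4·x = 132 + 4x.
Every vertex has degree 3, so 3V = 2E.
Euler: V − E + F = 2 ⇒ (2E)/3 − E + (22 + x) = 2.
Multiply by 6: 2·(2E) − 3·(2E) + 6·(22 + x) = 12, i.e. 132 + 6x − (132 + 4x) = 12.
Collecting terms: 2x = 12, so x = 6.
Then 2E = 132 + 4·6 = 156, so E = 78, V = 2E/3 = 52, F = 22 + 6 = 28.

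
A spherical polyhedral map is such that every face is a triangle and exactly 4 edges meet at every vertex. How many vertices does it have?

Each face has 3 edges and each edge borders two faces, so 2E = 3F.
Each vertex has degree 4, so 4V = 2E and hence V = 3F/4.
Euler: V − E + F = 2 ⇒ (3F/4) − (3F/2) + F = 2.
Multiply by 8: (6 − 12 + 8)F = 16, i.e. 2F = 16.
So F = 8, E = 3·8/2 = 12, V = 3·8/4 = 6.

6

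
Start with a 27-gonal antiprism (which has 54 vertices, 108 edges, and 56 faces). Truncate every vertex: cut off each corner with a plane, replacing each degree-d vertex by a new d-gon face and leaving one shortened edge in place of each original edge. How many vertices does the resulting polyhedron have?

216

Truncation replaces each original edge-end by a new vertex, so V′ = 2E = 216.
Each original edge survives, and each old vertex of degree d contributes d new edges; summing degrees gives Σd = 2E, so E′ = E + 2E = 3E = 324.
Each original face survives and each original vertex becomes one new face: F′ = F + V = 110.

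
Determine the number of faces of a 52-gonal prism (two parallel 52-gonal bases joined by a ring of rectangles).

A prism on an n-gon has two n-gon bases and n rectangular sides: V = 2·52 = 104, E = 3·52 = 156, F = 52 + 2 = 54.
Check: V − E + F = 104 − 156 + 54 = 2.

54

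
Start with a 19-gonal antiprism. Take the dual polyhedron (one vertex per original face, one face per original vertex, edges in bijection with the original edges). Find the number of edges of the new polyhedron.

The base solid has V = 38, E = 76, F = 40.
The dual swaps V and F and preserves E: V′ = F = 40, E′ = E = 76, F′ = V = 38.

76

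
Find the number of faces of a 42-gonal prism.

44

A prism on an n-gon has two n-gon bases and n rectangular sides: V = 2·42 = 84, E = 3·42 = 126, F = 42 + 2 = 44.
Check: V − E + F = 84 − 126 + 44 = 2.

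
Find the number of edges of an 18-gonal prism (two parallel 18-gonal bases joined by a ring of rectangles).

54

A prism on an n-gon has two n-gon bases and n rectangular sides: V = 2·18 = 36, E = 3·18 = 54, F = 18 + 2 = 20.
Check: V − E + F = 36 − 54 + 20 = 2.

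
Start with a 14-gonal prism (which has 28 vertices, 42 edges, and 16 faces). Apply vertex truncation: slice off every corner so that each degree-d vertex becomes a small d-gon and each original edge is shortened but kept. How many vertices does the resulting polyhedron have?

Truncation replaces each original edge-end by a new vertex, so V′ = 2E = 84.
Each original edge survives, and each old vertex of degree d contributes d new edges; summing degrees gives Σd = 2E, so E′ = E + 2E = 3E = 126.
Each original face survives and each original vertex becomes one new face: F′ = F + V = 44.

84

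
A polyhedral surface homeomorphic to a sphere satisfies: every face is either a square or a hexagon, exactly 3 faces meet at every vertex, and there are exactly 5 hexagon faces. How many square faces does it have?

Let x be the number of squares; then F = 5 + x.
Edge–face incidences: 2E = 6·5 + 4·x = 30 + 4x.
Every vertex has degree 3, so 3V = 2E.
Euler: V − E + F = 2 ⇒ (2E)/3 − E + (5 + x) = 2.
Multiply by 6: 2·(2E) − 3·(2E) + 6·(5 + x) = 12, i.e. 30 + 6x − (30 + 4x) = 12.
Collecting terms: 2x = 12, so x = 6.
Then 2E = 30 + 4·6 = 54, so E = 27, V = 2E/3 = 18, F = 5 + 6 = 11.

6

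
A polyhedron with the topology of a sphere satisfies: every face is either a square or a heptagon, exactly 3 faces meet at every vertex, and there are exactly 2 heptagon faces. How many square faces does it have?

Let x be the number of squares; then F = 2 + x.
Edge–face incidences: 2E = 7·2 + 4·x = 14 + 4x.
Every vertex has degree 3, so 3V = 2E.
Euler: V − E + F = 2 ⇒ (2E)/3 − E + (2 + x) = 2.
Multiply by 6: 2·(2E) − 3·(2E) + 6·(2 + x) = 12, i.e. 12 + 6x − (14 + 4x) = 12.
Collecting terms: 2x − 2 = 12, so 2x = 14, so x = 7.
Then 2E = 14 + 4·7 = 42, so E = 21, V = 2E/3 = 14, F = 2 + 7 = 9.

7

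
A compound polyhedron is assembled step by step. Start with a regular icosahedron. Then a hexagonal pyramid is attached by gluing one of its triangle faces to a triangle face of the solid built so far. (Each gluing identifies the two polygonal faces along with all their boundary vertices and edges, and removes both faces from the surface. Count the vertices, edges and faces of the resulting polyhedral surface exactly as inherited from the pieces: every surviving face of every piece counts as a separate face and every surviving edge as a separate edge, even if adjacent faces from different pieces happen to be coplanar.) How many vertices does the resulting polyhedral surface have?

16

A regular icosahedron: V=12, E=30, F=20.
Attach a hexagonal pyramid (V=7, E=12, F=7) along a 3-gon: merge 3 vertices and 3 edges, delete both glued faces → V=16, E=39, F=25.
Check: V − E + F = 16 − 39 + 25 = 2.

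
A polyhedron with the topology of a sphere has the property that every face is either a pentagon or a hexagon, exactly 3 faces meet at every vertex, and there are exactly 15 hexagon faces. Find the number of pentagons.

12

Let x be the number of pentagons; then F = 15 + x.
Edge–face incidences: 2E = 6·15 + 5·x = 90 + 5x.
Every vertex has degree 3, so 3V = 2E.
Euler: V − E + F = 2 ⇒ (2E)/3 − E + (15 + x) = 2.
Multiply by 6: 2·(2E) − 3·(2E) + 6·(15 + x) = 12, i.e. 90 + 6x − (90 + 5x) = 12.
Collecting terms: x = 12.
Then 2E = 90 + 5·12 = 150, so E = 75, V = 2E/3 = 50, F = 15 + 12 = 27.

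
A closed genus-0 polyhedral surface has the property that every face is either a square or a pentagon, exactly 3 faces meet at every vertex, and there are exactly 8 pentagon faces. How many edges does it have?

Let x be the number of squares; then F = 8 + x.
Edge–face incidences: 2E = 5·8 + 4·x = 40 + 4x.
Every vertex has degree 3, so 3V = 2E.
Euler: V − E + F = 2 ⇒ (2E)/3 − E + (8 + x) = 2.
Multiply by 6: 2·(2E) − 3·(2E) + 6·(8 + x) = 12, i.e. 48 + 6x − (40 + 4x) = 12.
Collecting terms: 2x + 8 = 12, so 2x = 4, so x = 2.
Then 2E = 40 + 4·2 = 48, so E = 24, V = 2E/3 = 16, F = 8 + 2 = 10.

24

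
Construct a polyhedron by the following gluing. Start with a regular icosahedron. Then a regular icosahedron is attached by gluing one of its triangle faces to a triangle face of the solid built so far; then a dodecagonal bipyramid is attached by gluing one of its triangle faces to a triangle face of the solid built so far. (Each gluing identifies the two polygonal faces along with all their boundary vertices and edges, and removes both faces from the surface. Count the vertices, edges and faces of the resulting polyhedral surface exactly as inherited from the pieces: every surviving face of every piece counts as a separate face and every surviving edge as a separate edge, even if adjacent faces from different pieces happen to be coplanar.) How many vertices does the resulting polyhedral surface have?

32

A regular icosahedron: V=12, E=30, F=20.
Attach a regular icosahedron (V=12, E=30, F=20) along a 3-gon: merge 3 vertices and 3 edges, delete both glued faces → V=21, E=57, F=38.
Attach a dodecagonal bipyramid (V=14, E=36, F=24) along a 3-gon: merge 3 vertices and 3 edges, delete both glued faces → V=32, E=90, F=60.
Check: V − E + F = 32 − 90 + 60 = 2.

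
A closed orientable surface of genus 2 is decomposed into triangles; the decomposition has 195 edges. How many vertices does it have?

χ = 2 − 2·2 = -2, and every face is a triangle so 3F = 2E.
F = 2E/3 = 130. Then V = -2 + E − F = -2 + 195 − 130 = 63.

63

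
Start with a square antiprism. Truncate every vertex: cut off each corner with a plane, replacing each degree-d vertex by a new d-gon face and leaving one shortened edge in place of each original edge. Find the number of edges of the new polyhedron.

The base solid has V = 8, E = 16, F = 10.
Truncation replaces each original edge-end by a new vertex, so V′ = 2E = 32.
Each original edge survives, and each old vertex of degree d contributes d new edges; summing degrees gives Σd = 2E, so E′ = E + 2E = 3E = 48.
Each original face survives and each original vertex becomes one new face: F′ = F + V = 18.

48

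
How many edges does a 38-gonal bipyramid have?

114

A bipyramid over an n-gon has 2n triangular faces and n + 2 vertices: V = 38 + 2 = 40, E = 3·38 = 114, F = 2·38 = 76.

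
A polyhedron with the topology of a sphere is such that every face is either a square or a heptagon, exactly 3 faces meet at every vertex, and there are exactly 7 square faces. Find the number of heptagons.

2

Let x be the number of heptagons; then F = 7 + x.
Edge–face incidences: 2E = 4·7 + 7·x = 28 + 7x.
Every vertex has degree 3, so 3V = 2E.
Euler: V − E + F = 2 ⇒ (2E)/3 − E + (7 + x) = 2.
Multiply by 6: 2·(2E) − 3·(2E) + 6·(7 + x) = 12, i.e. 42 + 6x − (28 + 7x) = 12.
Collecting terms: −x + 14 = 12, so −x = −2, so x = 2.
Then 2E = 28 + 7·2 = 42, so E = 21, V = 2E/3 = 14, F = 7 + 2 = 9.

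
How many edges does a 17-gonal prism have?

A prism on an n-gon has two n-gon bases and n rectangular sides: V = 2·17 = 34, E = 3·17 = 51, F = 17 + 2 = 19.

51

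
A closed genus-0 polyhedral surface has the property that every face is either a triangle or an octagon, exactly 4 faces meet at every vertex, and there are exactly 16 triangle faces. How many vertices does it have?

Let x be the number of octagons; then F = 16 + x.
Edge–face incidences: 2E = 3·16 + 8·x = 48 + 8x.
Every vertex has degree 4, so 4V = 2E.
Euler: V − E + F = 2 ⇒ (2E)/4 − E + (16 + x) = 2.
Multiply by 8: 2·(2E) − 4·(2E) + 8·(16 + x) = 16, i.e. 128 + 8x − 2·(48 + 8x) = 16.
Collecting terms: −8x + 32 = 16, so −8x = −16, so x = 2.
Then 2E = 48 + 8·2 = 64, so E = 32, V = 2E/4 = 16, F = 16 + 2 = 18.

16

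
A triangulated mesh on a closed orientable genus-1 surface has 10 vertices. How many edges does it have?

χ = 2 − 2·1 = 0, and every face is a triangle so 3F = 2E.
V − E + F = 0 with E = 3F/2 gives 10 − (3/2 − 1)·F = 0, so F = 20 and E = 30.

30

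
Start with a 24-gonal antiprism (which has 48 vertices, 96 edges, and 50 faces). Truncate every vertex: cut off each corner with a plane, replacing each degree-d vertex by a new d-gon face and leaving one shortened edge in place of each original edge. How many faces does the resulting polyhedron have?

98

Truncation replaces each original edge-end by a new vertex, so V′ = 2E = 192.
Each original edge survives, and each old vertex of degree d contributes d new edges; summing degrees gives Σd = 2E, so E′ = E + 2E = 3E = 288.
Each original face survives and each original vertex becomes one new face: F′ = F + V = 98.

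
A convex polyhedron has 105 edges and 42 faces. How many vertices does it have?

65

Here V − E + F = 2.
V = 2 + E − F = 2 + 105 − 42 = 65.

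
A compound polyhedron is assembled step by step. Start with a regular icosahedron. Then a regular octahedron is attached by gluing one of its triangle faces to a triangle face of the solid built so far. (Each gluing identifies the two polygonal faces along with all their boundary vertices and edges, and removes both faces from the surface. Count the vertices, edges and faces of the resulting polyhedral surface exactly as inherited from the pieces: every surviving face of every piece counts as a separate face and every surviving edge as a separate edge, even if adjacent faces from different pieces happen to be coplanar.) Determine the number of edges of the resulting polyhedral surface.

A regular icosahedron: V=12, E=30, F=20.
Attach a regular octahedron (V=6, E=12, F=8) along a 3-gon: merge 3 vertices and 3 edges, delete both glued faces → V=15, E=39, F=26.
Check: V − E + F = 15 − 39 + 26 = 2.

39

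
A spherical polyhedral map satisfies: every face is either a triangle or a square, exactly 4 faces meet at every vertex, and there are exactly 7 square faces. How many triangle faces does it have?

8

Let x be the number of triangles; then F = 7 + x.
Edge–face incidences: 2E = 4·7 + 3·x = 28 + 3x.
Every vertex has degree 4, so 4V = 2E.
Euler: V − E + F = 2 ⇒ (2E)/4 − E + (7 + x) = 2.
Multiply by 8: 2·(2E) − 4·(2E) + 8·(7 + x) = 16, i.e. 56 + 8x − 2·(28 + 3x) = 16.
Collecting terms: 2x = 16, so x = 8.
Then 2E = 28 + 3·8 = 52, so E = 26, V = 2E/4 = 13, F = 7 + 8 = 15.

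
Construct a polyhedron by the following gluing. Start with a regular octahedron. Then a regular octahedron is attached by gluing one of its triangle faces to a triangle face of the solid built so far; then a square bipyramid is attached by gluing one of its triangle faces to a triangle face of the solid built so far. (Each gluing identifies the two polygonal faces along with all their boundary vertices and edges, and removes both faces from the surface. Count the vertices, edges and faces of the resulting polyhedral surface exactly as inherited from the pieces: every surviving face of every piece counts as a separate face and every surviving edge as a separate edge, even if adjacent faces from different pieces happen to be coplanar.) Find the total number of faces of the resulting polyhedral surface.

A regular octahedron: V=6, E=12, F=8.
Attach a regular octahedron (V=6, E=12, F=8) along a 3-gon: merge 3 vertices and 3 edges, delete both glued faces → V=9, E=21, F=14.
Attach a square bipyramid (V=6, E=12, F=8) along a 3-gon: merge 3 vertices and 3 edges, delete both glued faces → V=12, E=30, F=20.
Check: V − E + F = 12 − 30 + 20 = 2.

20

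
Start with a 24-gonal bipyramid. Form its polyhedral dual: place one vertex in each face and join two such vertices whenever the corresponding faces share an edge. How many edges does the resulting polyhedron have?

72

The base solid has V = 26, E = 72, F = 48.
The dual swaps V and F and preserves E: V′ = F = 48, E′ = E = 72, F′ = V = 26.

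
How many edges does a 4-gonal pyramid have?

A pyramid on an n-gon base has one n-gon and n triangles: V = 4 + 1 = 5, E = 2·4 = 8, F = 4 + 1 = 5.
Check: V − E + F = 5 − 8 + 5 = 2.

8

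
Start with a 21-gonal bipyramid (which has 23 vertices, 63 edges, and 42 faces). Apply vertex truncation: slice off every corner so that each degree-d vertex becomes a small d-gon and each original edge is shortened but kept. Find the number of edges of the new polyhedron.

Truncation replaces each original edge-end by a new vertex, so V′ = 2E = 126.
Each original edge survives, and each old vertex of degree d contributes d new edges; summing degrees gives Σd = 2E, so E′ = E + 2E = 3E = 189.
Each original face survives and each original vertex becomes one new face: F′ = F + V = 65.

189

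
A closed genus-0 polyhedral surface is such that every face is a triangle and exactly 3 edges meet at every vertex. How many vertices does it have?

4

Each face has 3 edges and each edge borders two faces, so 2E = 3F.
Each vertex has degree 3, so 3V = 2E and hence V = 3F/3.
Euler: V − E + F = 2 ⇒ (3F/3) − (3F/2) + F = 2.
Multiply by 6: (6 − 9 + 6)F = 12, i.e. 3F = 12.
So F = 4, E = 3·4/2 = 6, V = 3·4/3 = 4.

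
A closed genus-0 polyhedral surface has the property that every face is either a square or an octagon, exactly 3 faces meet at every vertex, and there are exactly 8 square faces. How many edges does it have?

Let x be the number of octagons; then F = 8 + x.
Edge–face incidences: 2E = 4·8 + 8·x = 32 + 8x.
Every vertex has degree 3, so 3V = 2E.
Euler: V − E + F = 2 ⇒ (2E)/3 − E + (8 + x) = 2.
Multiply by 6: 2·(2E) − 3·(2E) + 6·(8 + x) = 12, i.e. 48 + 6x − (32 + 8x) = 12.
Collecting terms: −2x + 16 = 12, so −2x = −4, so x = 2.
Then 2E = 32 + 8·2 = 48, so E = 24, V = 2E/3 = 16, F = 8 + 2 = 10.

24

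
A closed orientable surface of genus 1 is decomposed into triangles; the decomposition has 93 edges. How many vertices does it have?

31

χ = 2 − 2·1 = 0, and every face is a triangle so 3F = 2E.
F = 2E/3 = 62. Then V = 0 + E − F = 0 + 93 − 62 = 31.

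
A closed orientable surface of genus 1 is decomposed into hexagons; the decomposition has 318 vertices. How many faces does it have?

159

χ = 2 − 2·1 = 0, and every face is a hexagon so 6F = 2E.
V − E + F = 0 with E = 6F/2 gives 318 − (6/2 − 1)·F = 0, so F = 159 and E = 477.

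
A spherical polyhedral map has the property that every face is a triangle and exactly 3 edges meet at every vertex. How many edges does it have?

Each face has 3 edges and each edge borders two faces, so 2E = 3F.
Each vertex has degree 3, so 3V = 2E and hence V = 3F/3.
Euler: V − E + F = 2 ⇒ (3F/3) − (3F/2) + F = 2.
Multiply by 6: (6 − 9 + 6)F = 12, i.e. 3F = 12.
So F = 4, E = 3·4/2 = 6, V = 3·4/3 = 4.

6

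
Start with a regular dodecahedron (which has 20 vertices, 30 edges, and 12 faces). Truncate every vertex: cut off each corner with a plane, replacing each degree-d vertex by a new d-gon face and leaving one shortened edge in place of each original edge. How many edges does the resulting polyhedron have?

Truncation replaces each original edge-end by a new vertex, so V′ = 2E = 60.
Each original edge survives, and each old vertex of degree d contributes d new edges; summing degrees gives Σd = 2E, so E′ = E + 2E = 3E = 90.
Each original face survives and each original vertex becomes one new face: F′ = F + V = 32.

90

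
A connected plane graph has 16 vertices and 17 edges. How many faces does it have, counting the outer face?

3

Euler's formula for a connected plane graph: V − E + F = 2, so F = 2 − 16 + 17 = 3.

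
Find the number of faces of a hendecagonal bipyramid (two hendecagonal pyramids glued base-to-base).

A bipyramid over an n-gon has 2n triangular faces and n + 2 vertices: V = 11 + 2 = 13, E = 3·11 = 33, F = 2·11 = 22.

22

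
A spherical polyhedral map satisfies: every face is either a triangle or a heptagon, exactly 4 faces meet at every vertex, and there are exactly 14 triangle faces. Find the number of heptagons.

2

Let x be the number of heptagons; then F = 14 + x.
Edge–face incidences: 2E = 3·14 + 7·x = 42 + 7x.
Every vertex has degree 4, so 4V = 2E.
Euler: V − E + F = 2 ⇒ (2E)/4 − E + (14 + x) = 2.
Multiply by 8: 2·(2E) − 4·(2E) + 8·(14 + x) = 16, i.e. 112 + 8x − 2·(42 + 7x) = 16.
Collecting terms: −6x + 28 = 16, so −6x = −12, so x = 2.
Then 2E = 42 + 7·2 = 56, so E = 28, V = 2E/4 = 14, F = 14 + 2 = 16.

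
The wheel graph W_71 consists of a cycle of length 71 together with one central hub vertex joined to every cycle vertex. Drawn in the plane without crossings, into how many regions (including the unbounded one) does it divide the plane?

W_71 has V = 71 + 1 = 72 vertices and E = 2·71 = 142 edges.
By Euler's formula F = 2 − V + E = 2 − 72 + 142 = 72.

72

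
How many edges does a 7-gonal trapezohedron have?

28

The n-trapezohedron (dual of the n-antiprism) has V = 2·7 + 2 = 16, E = 4·7 = 28, F = 2·7 = 14.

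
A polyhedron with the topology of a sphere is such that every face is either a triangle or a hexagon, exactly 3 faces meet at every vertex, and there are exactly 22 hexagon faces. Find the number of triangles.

Let x be the number of triangles; then F = 22 + x.
Edge–face incidences: 2E = 6·22 + 3·x = 132 + 3x.
Every vertex has degree 3, so 3V = 2E.
Euler: V − E + F = 2 ⇒ (2E)/3 − E + (22 + x) = 2.
Multiply by 6: 2·(2E) − 3·(2E) + 6·(22 + x) = 12, i.e. 132 + 6x − (132 + 3x) = 12.
Collecting terms: 3x = 12, so x = 4.
Then 2E = 132 + 3·4 = 144, so E = 72, V = 2E/3 = 48, F = 22 + 4 = 26.

4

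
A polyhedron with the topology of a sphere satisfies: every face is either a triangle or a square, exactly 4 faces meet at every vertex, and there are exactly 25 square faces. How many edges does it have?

62

Let x be the number of triangles; then F = 25 + x.
Edge–face incidences: 2E = 4·25 + 3·x = 100 + 3x.
Every vertex has degree 4, so 4V = 2E.
Euler: V − E + F = 2 ⇒ (2E)/4 − E + (25 + x) = 2.
Multiply by 8: 2·(2E) − 4·(2E) + 8·(25 + x) = 16, i.e. 200 + 8x − 2·(100 + 3x) = 16.
Collecting terms: 2x = 16, so x = 8.
Then 2E = 100 + 3·8 = 124, so E = 62, V = 2E/4 = 31, F = 25 + 8 = 33.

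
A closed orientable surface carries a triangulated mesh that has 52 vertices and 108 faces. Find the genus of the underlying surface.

2

Every face is a triangle, so 2E = 3·108 = 324, giving E = 162.
χ = V − E + F = 52 − 162 + 108 = -2.
For a closed orientable surface χ = 2 − 2g, so g = (2 − (-2))/2 = 2.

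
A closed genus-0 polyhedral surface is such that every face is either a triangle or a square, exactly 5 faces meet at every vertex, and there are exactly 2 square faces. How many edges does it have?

40

Let x be the number of triangles; then F = 2 + x.
Edge–face incidences: 2E = 4·2 + 3·x = 8 + 3x.
Every vertex has degree 5, so 5V = 2E.
Euler: V − E + F = 2 ⇒ (2E)/5 − E + (2 + x) = 2.
Multiply by 10: 2·(2E) − 5·(2E) + 10·(2 + x) = 20, i.e. 20 + 10x − 3·(8 + 3x) = 20.
Collecting terms: x − 4 = 20, so x = 24.
Then 2E = 8 + 3·24 = 80, so E = 40, V = 2E/5 = 16, F = 2 + 24 = 26.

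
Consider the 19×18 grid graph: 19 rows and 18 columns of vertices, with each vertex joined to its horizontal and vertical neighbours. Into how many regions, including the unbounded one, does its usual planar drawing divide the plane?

307

The grid has V = 19·18 = 342 vertices and E = 19·17 + 18·18 = 647 edges.
F = 2 − V + E = 2 − 342 + 647 = 307.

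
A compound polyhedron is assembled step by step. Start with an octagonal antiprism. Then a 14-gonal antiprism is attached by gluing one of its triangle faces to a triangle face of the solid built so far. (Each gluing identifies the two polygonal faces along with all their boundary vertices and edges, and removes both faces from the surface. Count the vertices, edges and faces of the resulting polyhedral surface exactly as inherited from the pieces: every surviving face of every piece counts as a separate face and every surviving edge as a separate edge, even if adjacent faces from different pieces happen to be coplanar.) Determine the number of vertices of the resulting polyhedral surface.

41

An octagonal antiprism: V=16, E=32, F=18.
Attach a 14-gonal antiprism (V=28, E=56, F=30) along a 3-gon: merge 3 vertices and 3 edges, delete both glued faces → V=41, E=85, F=46.
Check: V − E + F = 41 − 85 + 46 = 2.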